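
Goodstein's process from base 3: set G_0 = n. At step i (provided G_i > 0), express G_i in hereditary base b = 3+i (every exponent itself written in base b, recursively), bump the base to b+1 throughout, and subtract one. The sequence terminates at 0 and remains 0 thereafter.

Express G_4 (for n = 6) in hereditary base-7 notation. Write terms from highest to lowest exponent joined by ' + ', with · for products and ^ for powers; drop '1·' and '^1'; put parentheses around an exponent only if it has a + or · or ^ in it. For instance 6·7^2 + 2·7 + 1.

7

(0) 6|_3 = 2·3 ↦ 2·4|_4 = 8 ⇒ 7
(1) 7|_4 = 4 + 3 ↦ 5 + 3|_5 = 8 ⇒ 7
(2) 7|_5 = 5 + 2 ↦ 6 + 2|_6 = 8 ⇒ 7
(3) 7|_6 = 6 + 1 ↦ 7 + 1|_7 = 8 ⇒ 7
(4) 7|_7 = 7 ↦ 8|_8 = 8 ⇒ 7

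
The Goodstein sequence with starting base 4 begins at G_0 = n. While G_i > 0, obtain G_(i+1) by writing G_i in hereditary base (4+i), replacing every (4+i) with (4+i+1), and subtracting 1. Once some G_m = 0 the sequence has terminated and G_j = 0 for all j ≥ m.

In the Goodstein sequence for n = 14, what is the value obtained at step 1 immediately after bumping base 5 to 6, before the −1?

19

G_0=14  [base 4] 3·4 + 2  →[4↦5]→  3·5 + 2 = 17  −1 ⇒ G_1=16
G_1=16  [base 5] 3·5 + 1  →[5↦6]→  3·6 + 1 = 19  −1 ⇒ G_2=18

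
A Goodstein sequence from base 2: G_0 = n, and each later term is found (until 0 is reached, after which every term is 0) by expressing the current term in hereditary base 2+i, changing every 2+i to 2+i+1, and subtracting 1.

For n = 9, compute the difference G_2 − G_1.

942

G_0=9  [base 2] 2^(2 + 1) + 1  →[2↦3]→  3^(3 + 1) + 1 = 82  −1 ⇒ G_1=81
G_1=81  [base 3] 3^(3 + 1)  →[3↦4]→  4^(4 + 1) = 1024  −1 ⇒ G_2=1023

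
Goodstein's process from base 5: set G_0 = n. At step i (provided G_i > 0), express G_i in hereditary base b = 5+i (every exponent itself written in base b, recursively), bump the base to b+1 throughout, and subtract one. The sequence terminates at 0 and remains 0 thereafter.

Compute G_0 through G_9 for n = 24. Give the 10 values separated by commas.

24, 27, 30, 33, 36, 39, 41, 43, 45, 47

24 —HB5→ 4·5 + 4 —bump→ 4·6 + 4 = 28 —(−1)→ 27
27 —HB6→ 4·6 + 3 —bump→ 4·7 + 3 = 31 —(−1)→ 30
30 —HB7→ 4·7 + 2 —bump→ 4·8 + 2 = 34 —(−1)→ 33
33 —HB8→ 4·8 + 1 —bump→ 4·9 + 1 = 37 —(−1)→ 36
36 —HB9→ 4·9 —bump→ 4·10 = 40 —(−1)→ 39
39 —HB10→ 3·10 + 9 —bump→ 3·11 + 9 = 42 —(−1)→ 41
41 —HB11→ 3·11 + 8 —bump→ 3·12 + 8 = 44 —(−1)→ 43
43 —HB12→ 3·12 + 7 —bump→ 3·13 + 7 = 46 —(−1)→ 45
45 —HB13→ 3·13 + 6 —bump→ 3·14 + 6 = 48 —(−1)→ 47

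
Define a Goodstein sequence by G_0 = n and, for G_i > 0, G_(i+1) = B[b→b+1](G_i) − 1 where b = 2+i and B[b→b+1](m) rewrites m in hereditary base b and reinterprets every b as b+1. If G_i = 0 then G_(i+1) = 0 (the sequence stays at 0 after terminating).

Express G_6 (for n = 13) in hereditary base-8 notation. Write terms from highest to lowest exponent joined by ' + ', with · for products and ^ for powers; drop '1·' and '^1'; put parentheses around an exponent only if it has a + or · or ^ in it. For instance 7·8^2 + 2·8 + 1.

[0] 13 ≡ 2^(2 + 1) + 2^2 + 1 (base 2). Lift 3: 109. −1: 108.
[1] 108 ≡ 3^(3 + 1) + 3^3 (base 3). Lift 4: 1280. −1: 1279.
[2] 1279 ≡ 4^(4 + 1) + 3·4^3 + 3·4^2 + 3·4 + 3 (base 4). Lift 5: 16093. −1: 16092.
[3] 16092 ≡ 5^(5 + 1) + 3·5^3 + 3·5^2 + 3·5 + 2 (base 5). Lift 6: 280712. −1: 280711.
[4] 280711 ≡ 6^(6 + 1) + 3·6^3 + 3·6^2 + 3·6 + 1 (base 6). Lift 7: 5765999. −1: 5765998.
[5] 5765998 ≡ 7^(7 + 1) + 3·7^3 + 3·7^2 + 3·7 (base 7). Lift 8: 134219480. −1: 134219479.

8^(8 + 1) + 3·8^3 + 3·8^2 + 2·8 + 7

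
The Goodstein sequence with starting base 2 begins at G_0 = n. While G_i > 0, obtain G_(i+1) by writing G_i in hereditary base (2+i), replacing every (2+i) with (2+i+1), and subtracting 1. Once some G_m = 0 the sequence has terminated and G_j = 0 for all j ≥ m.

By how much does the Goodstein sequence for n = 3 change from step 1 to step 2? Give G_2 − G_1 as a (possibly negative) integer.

0

G_0 = 3. HB_2(3) = 2 + 1. Bump = 4. G_1 = 3.
G_1 = 3. HB_3(3) = 3. Bump = 4. G_2 = 3.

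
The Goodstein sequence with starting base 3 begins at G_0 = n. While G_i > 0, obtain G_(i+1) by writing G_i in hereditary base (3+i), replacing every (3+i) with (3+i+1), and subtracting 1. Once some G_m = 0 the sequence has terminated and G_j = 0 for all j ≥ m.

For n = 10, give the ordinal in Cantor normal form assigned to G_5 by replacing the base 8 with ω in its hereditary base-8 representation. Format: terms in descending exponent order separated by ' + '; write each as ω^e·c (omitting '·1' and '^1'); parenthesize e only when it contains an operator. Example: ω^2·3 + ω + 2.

[0] 10 ≡ 3^2 + 1 (base 3). Lift 4: 17. −1: 16.
[1] 16 ≡ 4^2 (base 4). Lift 5: 25. −1: 24.
[2] 24 ≡ 4·5 + 4 (base 5). Lift 6: 28. −1: 27.
[3] 27 ≡ 4·6 + 3 (base 6). Lift 7: 31. −1: 30.
[4] 30 ≡ 4·7 + 2 (base 7). Lift 8: 34. −1: 33.
[5] 33 ≡ 4·8 + 1 (base 8). Lift 9: 37. −1: 36.

ω·4 + 1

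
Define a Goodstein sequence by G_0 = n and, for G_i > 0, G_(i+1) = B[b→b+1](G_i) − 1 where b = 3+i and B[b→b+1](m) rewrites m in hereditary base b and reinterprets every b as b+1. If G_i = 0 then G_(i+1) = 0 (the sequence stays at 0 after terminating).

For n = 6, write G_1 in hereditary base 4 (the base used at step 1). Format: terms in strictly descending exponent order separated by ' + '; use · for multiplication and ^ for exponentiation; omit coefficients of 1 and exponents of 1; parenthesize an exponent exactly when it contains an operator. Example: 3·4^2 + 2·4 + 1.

G_0 = 6. HB_3(6) = 2·3. Bump = 8. G_1 = 7.
G_1 = 7. HB_4(7) = 4 + 3. Bump = 8. G_2 = 7.

4 + 3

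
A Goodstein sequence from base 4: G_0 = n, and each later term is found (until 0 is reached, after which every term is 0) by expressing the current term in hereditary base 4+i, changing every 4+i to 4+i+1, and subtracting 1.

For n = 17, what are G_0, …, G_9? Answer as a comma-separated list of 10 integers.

17, 25, 35, 39, 43, 47, 51, 55, 59, 62

(0) 17|_4 = 4^2 + 1 ↦ 5^2 + 1|_5 = 26 ⇒ 25
(1) 25|_5 = 5^2 ↦ 6^2|_6 = 36 ⇒ 35
(2) 35|_6 = 5·6 + 5 ↦ 5·7 + 5|_7 = 40 ⇒ 39
(3) 39|_7 = 5·7 + 4 ↦ 5·8 + 4|_8 = 44 ⇒ 43
(4) 43|_8 = 5·8 + 3 ↦ 5·9 + 3|_9 = 48 ⇒ 47
(5) 47|_9 = 5·9 + 2 ↦ 5·10 + 2|_10 = 52 ⇒ 51
(6) 51|_10 = 5·10 + 1 ↦ 5·11 + 1|_11 = 56 ⇒ 55
(7) 55|_11 = 5·11 ↦ 5·12|_12 = 60 ⇒ 59
(8) 59|_12 = 4·12 + 11 ↦ 4·13 + 11|_13 = 63 ⇒ 62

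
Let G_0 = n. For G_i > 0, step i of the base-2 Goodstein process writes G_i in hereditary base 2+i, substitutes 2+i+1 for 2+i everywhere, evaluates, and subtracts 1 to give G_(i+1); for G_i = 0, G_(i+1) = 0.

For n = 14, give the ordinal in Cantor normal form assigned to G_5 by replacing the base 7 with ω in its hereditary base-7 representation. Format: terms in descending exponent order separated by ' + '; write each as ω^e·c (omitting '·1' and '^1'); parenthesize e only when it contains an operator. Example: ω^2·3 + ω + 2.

ω^(ω + 1) + ω^5·5 + ω^4·5 + ω^3·5 + ω^2·5 + ω·5 + 4

i=0: 14 = 2^(2 + 1) + 2^2 + 2 (b=2); 2→3: 3^(3 + 1) + 3^3 + 3 = 111; 111−1 = 110
i=1: 110 = 3^(3 + 1) + 3^3 + 2 (b=3); 3→4: 4^(4 + 1) + 4^4 + 2 = 1282; 1282−1 = 1281
i=2: 1281 = 4^(4 + 1) + 4^4 + 1 (b=4); 4→5: 5^(5 + 1) + 5^5 + 1 = 18751; 18751−1 = 18750
i=3: 18750 = 5^(5 + 1) + 5^5 (b=5); 5→6: 6^(6 + 1) + 6^6 = 326592; 326592−1 = 326591
i=4: 326591 = 6^(6 + 1) + 5·6^5 + 5·6^4 + 5·6^3 + 5·6^2 + 5·6 + 5 (b=6); 6→7: 7^(7 + 1) + 5·7^5 + 5·7^4 + 5·7^3 + 5·7^2 + 5·7 + 5 = 5862841; 5862841−1 = 5862840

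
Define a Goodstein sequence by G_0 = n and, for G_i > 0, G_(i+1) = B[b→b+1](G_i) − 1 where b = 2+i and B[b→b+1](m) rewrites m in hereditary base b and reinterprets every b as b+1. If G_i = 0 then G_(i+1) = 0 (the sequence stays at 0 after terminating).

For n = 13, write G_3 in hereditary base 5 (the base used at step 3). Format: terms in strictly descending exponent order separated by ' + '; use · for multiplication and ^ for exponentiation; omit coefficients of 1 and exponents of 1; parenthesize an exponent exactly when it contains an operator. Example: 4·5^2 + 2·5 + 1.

5^(5 + 1) + 3·5^3 + 3·5^2 + 3·5 + 2

step 0: 13 = 2^(2 + 1) + 2^2 + 1; sub 3 for 2: 3^(3 + 1) + 3^3 + 1; = 109; G_1 = 109−1 = 108
step 1: 108 = 3^(3 + 1) + 3^3; sub 4 for 3: 4^(4 + 1) + 4^4; = 1280; G_2 = 1280−1 = 1279
step 2: 1279 = 4^(4 + 1) + 3·4^3 + 3·4^2 + 3·4 + 3; sub 5 for 4: 5^(5 + 1) + 3·5^3 + 3·5^2 + 3·5 + 3; = 16093; G_3 = 16093−1 = 16092
step 3: 16092 = 5^(5 + 1) + 3·5^3 + 3·5^2 + 3·5 + 2; sub 6 for 5: 6^(6 + 1) + 3·6^3 + 3·6^2 + 3·6 + 2; = 280712; G_4 = 280712−1 = 280711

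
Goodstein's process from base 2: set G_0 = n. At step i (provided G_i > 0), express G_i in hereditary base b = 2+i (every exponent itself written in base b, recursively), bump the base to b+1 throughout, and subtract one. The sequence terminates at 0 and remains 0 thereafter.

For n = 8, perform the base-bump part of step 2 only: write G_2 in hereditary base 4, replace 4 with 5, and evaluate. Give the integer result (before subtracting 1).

6311

G_0 = 8. HB_2(8) = 2^(2 + 1). Bump = 81. G_1 = 80.
G_1 = 80. HB_3(80) = 2·3^3 + 2·3^2 + 2·3 + 2. Bump = 554. G_2 = 553.
G_2 = 553. HB_4(553) = 2·4^4 + 2·4^2 + 2·4 + 1. Bump = 6311. G_3 = 6310.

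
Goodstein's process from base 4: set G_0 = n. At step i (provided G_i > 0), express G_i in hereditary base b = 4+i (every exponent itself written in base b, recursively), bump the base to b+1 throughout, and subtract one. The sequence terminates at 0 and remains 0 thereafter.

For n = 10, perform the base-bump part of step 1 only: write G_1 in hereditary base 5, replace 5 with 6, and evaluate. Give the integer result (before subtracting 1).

13

i=0: 10 = 2·4 + 2 (b=4); 4→5: 2·5 + 2 = 12; 12−1 = 11
i=1: 11 = 2·5 + 1 (b=5); 5→6: 2·6 + 1 = 13; 13−1 = 12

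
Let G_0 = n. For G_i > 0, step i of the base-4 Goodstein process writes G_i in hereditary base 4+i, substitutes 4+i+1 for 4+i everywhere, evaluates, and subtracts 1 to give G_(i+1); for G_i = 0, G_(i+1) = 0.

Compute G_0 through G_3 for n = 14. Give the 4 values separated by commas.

14, 16, 18, 20

step 0: 14 = 3·4 + 2; sub 5 for 4: 3·5 + 2; = 17; G_1 = 17−1 = 16
step 1: 16 = 3·5 + 1; sub 6 for 5: 3·6 + 1; = 19; G_2 = 19−1 = 18
step 2: 18 = 3·6; sub 7 for 6: 3·7; = 21; G_3 = 21−1 = 20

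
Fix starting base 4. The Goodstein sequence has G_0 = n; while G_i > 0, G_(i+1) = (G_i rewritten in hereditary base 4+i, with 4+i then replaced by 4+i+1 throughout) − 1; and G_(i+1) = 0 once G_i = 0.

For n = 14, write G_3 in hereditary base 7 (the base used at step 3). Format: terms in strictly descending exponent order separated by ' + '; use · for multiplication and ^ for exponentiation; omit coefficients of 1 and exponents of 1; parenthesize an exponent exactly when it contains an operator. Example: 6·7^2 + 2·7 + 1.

G_0=14  [base 4] 3·4 + 2  →[4↦5]→  3·5 + 2 = 17  −1 ⇒ G_1=16
G_1=16  [base 5] 3·5 + 1  →[5↦6]→  3·6 + 1 = 19  −1 ⇒ G_2=18
G_2=18  [base 6] 3·6  →[6↦7]→  3·7 = 21  −1 ⇒ G_3=20
G_3=20  [base 7] 2·7 + 6  →[7↦8]→  2·8 + 6 = 22  −1 ⇒ G_4=21

2·7 + 6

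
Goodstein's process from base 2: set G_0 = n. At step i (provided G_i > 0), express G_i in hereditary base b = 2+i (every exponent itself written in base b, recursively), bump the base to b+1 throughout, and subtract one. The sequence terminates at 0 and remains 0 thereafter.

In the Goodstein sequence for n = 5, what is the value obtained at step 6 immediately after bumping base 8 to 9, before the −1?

2455

[0] 5 ≡ 2^2 + 1 (base 2). Lift 3: 28. −1: 27.
[1] 27 ≡ 3^3 (base 3). Lift 4: 256. −1: 255.
[2] 255 ≡ 3·4^3 + 3·4^2 + 3·4 + 3 (base 4). Lift 5: 468. −1: 467.
[3] 467 ≡ 3·5^3 + 3·5^2 + 3·5 + 2 (base 5). Lift 6: 776. −1: 775.
[4] 775 ≡ 3·6^3 + 3·6^2 + 3·6 + 1 (base 6). Lift 7: 1198. −1: 1197.
[5] 1197 ≡ 3·7^3 + 3·7^2 + 3·7 (base 7). Lift 8: 1752. −1: 1751.
[6] 1751 ≡ 3·8^3 + 3·8^2 + 2·8 + 7 (base 8). Lift 9: 2455. −1: 2454.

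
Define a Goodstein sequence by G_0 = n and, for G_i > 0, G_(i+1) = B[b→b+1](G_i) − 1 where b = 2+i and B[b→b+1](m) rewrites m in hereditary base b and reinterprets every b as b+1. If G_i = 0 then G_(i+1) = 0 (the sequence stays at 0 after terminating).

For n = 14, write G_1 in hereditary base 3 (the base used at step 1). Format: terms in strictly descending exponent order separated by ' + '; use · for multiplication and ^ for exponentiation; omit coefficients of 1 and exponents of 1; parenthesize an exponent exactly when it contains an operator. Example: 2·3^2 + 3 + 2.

3^(3 + 1) + 3^3 + 2

(0) 14|_2 = 2^(2 + 1) + 2^2 + 2 ↦ 3^(3 + 1) + 3^3 + 3|_3 = 111 ⇒ 110
(1) 110|_3 = 3^(3 + 1) + 3^3 + 2 ↦ 4^(4 + 1) + 4^4 + 2|_4 = 1282 ⇒ 1281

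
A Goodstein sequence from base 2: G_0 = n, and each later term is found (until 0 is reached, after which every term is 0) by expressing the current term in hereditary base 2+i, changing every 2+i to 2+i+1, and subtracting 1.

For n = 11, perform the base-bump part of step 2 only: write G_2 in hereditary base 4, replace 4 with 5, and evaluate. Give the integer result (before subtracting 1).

11 —HB2→ 2^(2 + 1) + 2 + 1 —bump→ 3^(3 + 1) + 3 + 1 = 85 —(−1)→ 84
84 —HB3→ 3^(3 + 1) + 3 —bump→ 4^(4 + 1) + 4 = 1028 —(−1)→ 1027
1027 —HB4→ 4^(4 + 1) + 3 —bump→ 5^(5 + 1) + 3 = 15628 —(−1)→ 15627

15628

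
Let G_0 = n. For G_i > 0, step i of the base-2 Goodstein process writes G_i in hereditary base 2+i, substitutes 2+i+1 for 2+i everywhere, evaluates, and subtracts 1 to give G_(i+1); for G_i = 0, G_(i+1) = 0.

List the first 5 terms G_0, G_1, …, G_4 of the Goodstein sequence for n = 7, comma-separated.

7, 30, 259, 3127, 46657

i=0: 7 = 2^2 + 2 + 1 (b=2); 2→3: 3^3 + 3 + 1 = 31; 31−1 = 30
i=1: 30 = 3^3 + 3 (b=3); 3→4: 4^4 + 4 = 260; 260−1 = 259
i=2: 259 = 4^4 + 3 (b=4); 4→5: 5^5 + 3 = 3128; 3128−1 = 3127
i=3: 3127 = 5^5 + 2 (b=5); 5→6: 6^6 + 2 = 46658; 46658−1 = 46657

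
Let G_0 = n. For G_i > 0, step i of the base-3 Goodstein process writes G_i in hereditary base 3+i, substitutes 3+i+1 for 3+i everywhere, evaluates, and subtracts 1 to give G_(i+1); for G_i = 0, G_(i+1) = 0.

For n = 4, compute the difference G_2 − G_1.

G_0=4  [base 3] 3 + 1  →[3↦4]→  4 + 1 = 5  −1 ⇒ G_1=4
G_1=4  [base 4] 4  →[4↦5]→  5 = 5  −1 ⇒ G_2=4

0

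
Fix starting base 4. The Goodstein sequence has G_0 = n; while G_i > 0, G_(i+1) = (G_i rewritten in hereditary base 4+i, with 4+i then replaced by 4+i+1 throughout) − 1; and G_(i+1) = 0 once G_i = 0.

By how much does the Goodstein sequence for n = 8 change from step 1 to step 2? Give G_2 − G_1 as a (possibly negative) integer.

0

G_0=8  [base 4] 2·4  →[4↦5]→  2·5 = 10  −1 ⇒ G_1=9
G_1=9  [base 5] 5 + 4  →[5↦6]→  6 + 4 = 10  −1 ⇒ G_2=9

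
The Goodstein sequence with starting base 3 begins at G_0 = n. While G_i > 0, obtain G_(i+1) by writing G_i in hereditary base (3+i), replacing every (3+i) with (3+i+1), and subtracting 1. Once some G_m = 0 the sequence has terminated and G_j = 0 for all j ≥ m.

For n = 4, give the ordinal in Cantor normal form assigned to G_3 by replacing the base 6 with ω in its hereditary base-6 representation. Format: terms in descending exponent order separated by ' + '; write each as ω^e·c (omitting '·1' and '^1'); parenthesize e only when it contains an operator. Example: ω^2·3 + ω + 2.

3

[0] 4 ≡ 3 + 1 (base 3). Lift 4: 5. −1: 4.
[1] 4 ≡ 4 (base 4). Lift 5: 5. −1: 4.
[2] 4 ≡ 4 (base 5). Lift 6: 4. −1: 3.
[3] 3 ≡ 3 (base 6). Lift 7: 3. −1: 2.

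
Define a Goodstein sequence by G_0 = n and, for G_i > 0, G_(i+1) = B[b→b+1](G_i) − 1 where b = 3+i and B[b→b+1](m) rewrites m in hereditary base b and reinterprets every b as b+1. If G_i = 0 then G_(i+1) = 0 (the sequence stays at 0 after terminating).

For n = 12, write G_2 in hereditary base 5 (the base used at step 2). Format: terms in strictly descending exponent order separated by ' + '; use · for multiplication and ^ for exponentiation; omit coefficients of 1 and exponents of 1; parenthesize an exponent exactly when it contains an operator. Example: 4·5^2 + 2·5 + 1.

5^2 + 2

12 —HB3→ 3^2 + 3 —bump→ 4^2 + 4 = 20 —(−1)→ 19
19 —HB4→ 4^2 + 3 —bump→ 5^2 + 3 = 28 —(−1)→ 27
27 —HB5→ 5^2 + 2 —bump→ 6^2 + 2 = 38 —(−1)→ 37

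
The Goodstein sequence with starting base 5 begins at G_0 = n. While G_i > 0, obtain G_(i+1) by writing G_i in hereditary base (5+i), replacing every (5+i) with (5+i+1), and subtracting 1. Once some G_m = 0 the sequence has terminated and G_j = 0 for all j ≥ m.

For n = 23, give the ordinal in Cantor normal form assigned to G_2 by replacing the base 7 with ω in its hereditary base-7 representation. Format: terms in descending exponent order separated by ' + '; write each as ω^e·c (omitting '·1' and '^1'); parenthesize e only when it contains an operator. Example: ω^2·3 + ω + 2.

23 —HB5→ 4·5 + 3 —bump→ 4·6 + 3 = 27 —(−1)→ 26
26 —HB6→ 4·6 + 2 —bump→ 4·7 + 2 = 30 —(−1)→ 29
29 —HB7→ 4·7 + 1 —bump→ 4·8 + 1 = 33 —(−1)→ 32

ω·4 + 1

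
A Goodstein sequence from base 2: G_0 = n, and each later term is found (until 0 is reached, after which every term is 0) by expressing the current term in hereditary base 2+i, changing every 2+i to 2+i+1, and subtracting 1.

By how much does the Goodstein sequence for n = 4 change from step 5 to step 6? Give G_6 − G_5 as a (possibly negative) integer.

30

G_0=4  [base 2] 2^2  →[2↦3]→  3^3 = 27  −1 ⇒ G_1=26
G_1=26  [base 3] 2·3^2 + 2·3 + 2  →[3↦4]→  2·4^2 + 2·4 + 2 = 42  −1 ⇒ G_2=41
G_2=41  [base 4] 2·4^2 + 2·4 + 1  →[4↦5]→  2·5^2 + 2·5 + 1 = 61  −1 ⇒ G_3=60
G_3=60  [base 5] 2·5^2 + 2·5  →[5↦6]→  2·6^2 + 2·6 = 84  −1 ⇒ G_4=83
G_4=83  [base 6] 2·6^2 + 6 + 5  →[6↦7]→  2·7^2 + 7 + 5 = 110  −1 ⇒ G_5=109
G_5=109  [base 7] 2·7^2 + 7 + 4  →[7↦8]→  2·8^2 + 8 + 4 = 140  −1 ⇒ G_6=139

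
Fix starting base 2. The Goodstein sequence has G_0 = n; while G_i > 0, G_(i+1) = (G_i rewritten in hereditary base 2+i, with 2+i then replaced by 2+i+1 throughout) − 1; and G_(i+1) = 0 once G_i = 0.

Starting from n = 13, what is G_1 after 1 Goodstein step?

108

i=0: 13 = 2^(2 + 1) + 2^2 + 1 (b=2); 2→3: 3^(3 + 1) + 3^3 + 1 = 109; 109−1 = 108
i=1: 108 = 3^(3 + 1) + 3^3 (b=3); 3→4: 4^(4 + 1) + 4^4 = 1280; 1280−1 = 1279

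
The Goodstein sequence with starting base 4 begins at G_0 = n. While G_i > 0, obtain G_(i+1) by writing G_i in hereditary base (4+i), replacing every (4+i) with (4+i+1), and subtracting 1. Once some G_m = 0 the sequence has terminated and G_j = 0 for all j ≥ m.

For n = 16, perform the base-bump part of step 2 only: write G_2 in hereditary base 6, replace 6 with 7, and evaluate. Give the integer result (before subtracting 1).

31

(0) 16|_4 = 4^2 ↦ 5^2|_5 = 25 ⇒ 24
(1) 24|_5 = 4·5 + 4 ↦ 4·6 + 4|_6 = 28 ⇒ 27
(2) 27|_6 = 4·6 + 3 ↦ 4·7 + 3|_7 = 31 ⇒ 30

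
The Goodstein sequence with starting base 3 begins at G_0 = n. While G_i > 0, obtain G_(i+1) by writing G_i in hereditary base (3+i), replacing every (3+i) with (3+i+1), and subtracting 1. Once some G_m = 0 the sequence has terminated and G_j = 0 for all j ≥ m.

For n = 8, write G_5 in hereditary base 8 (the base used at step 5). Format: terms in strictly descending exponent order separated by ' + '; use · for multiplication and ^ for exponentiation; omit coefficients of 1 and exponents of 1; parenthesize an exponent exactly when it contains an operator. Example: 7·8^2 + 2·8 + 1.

8 + 3

i=0: 8 = 2·3 + 2 (b=3); 3→4: 2·4 + 2 = 10; 10−1 = 9
i=1: 9 = 2·4 + 1 (b=4); 4→5: 2·5 + 1 = 11; 11−1 = 10
i=2: 10 = 2·5 (b=5); 5→6: 2·6 = 12; 12−1 = 11
i=3: 11 = 6 + 5 (b=6); 6→7: 7 + 5 = 12; 12−1 = 11
i=4: 11 = 7 + 4 (b=7); 7→8: 8 + 4 = 12; 12−1 = 11
i=5: 11 = 8 + 3 (b=8); 8→9: 9 + 3 = 12; 12−1 = 11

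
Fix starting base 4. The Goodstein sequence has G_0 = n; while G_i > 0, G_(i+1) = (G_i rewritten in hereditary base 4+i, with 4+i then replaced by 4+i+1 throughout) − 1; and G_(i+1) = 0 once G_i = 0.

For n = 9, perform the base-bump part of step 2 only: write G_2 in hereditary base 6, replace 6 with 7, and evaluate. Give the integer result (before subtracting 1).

[0] 9 ≡ 2·4 + 1 (base 4). Lift 5: 11. −1: 10.
[1] 10 ≡ 2·5 (base 5). Lift 6: 12. −1: 11.

12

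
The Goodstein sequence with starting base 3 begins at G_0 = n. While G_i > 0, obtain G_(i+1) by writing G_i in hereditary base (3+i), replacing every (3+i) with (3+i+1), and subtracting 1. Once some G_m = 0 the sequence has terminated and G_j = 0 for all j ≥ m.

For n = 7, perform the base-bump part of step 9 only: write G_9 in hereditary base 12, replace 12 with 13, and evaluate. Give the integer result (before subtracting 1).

(0) 7|_3 = 2·3 + 1 ↦ 2·4 + 1|_4 = 9 ⇒ 8
(1) 8|_4 = 2·4 ↦ 2·5|_5 = 10 ⇒ 9
(2) 9|_5 = 5 + 4 ↦ 6 + 4|_6 = 10 ⇒ 9
(3) 9|_6 = 6 + 3 ↦ 7 + 3|_7 = 10 ⇒ 9
(4) 9|_7 = 7 + 2 ↦ 8 + 2|_8 = 10 ⇒ 9
(5) 9|_8 = 8 + 1 ↦ 9 + 1|_9 = 10 ⇒ 9
(6) 9|_9 = 9 ↦ 10|_10 = 10 ⇒ 9
(7) 9|_10 = 9 ↦ 9|_11 = 9 ⇒ 8
(8) 8|_11 = 8 ↦ 8|_12 = 8 ⇒ 7

7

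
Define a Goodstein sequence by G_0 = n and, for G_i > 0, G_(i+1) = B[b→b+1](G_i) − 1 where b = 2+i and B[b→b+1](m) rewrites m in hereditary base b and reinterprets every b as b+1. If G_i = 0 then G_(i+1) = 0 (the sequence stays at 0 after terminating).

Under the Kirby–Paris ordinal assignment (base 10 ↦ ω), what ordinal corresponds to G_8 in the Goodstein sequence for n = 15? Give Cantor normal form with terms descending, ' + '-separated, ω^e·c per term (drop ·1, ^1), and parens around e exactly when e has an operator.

G_0=15  [base 2] 2^(2 + 1) + 2^2 + 2 + 1  →[2↦3]→  3^(3 + 1) + 3^3 + 3 + 1 = 112  −1 ⇒ G_1=111
G_1=111  [base 3] 3^(3 + 1) + 3^3 + 3  →[3↦4]→  4^(4 + 1) + 4^4 + 4 = 1284  −1 ⇒ G_2=1283
G_2=1283  [base 4] 4^(4 + 1) + 4^4 + 3  →[4↦5]→  5^(5 + 1) + 5^5 + 3 = 18753  −1 ⇒ G_3=18752
G_3=18752  [base 5] 5^(5 + 1) + 5^5 + 2  →[5↦6]→  6^(6 + 1) + 6^6 + 2 = 326594  −1 ⇒ G_4=326593
G_4=326593  [base 6] 6^(6 + 1) + 6^6 + 1  →[6↦7]→  7^(7 + 1) + 7^7 + 1 = 6588345  −1 ⇒ G_5=6588344
G_5=6588344  [base 7] 7^(7 + 1) + 7^7  →[7↦8]→  8^(8 + 1) + 8^8 = 150994944  −1 ⇒ G_6=150994943
G_6=150994943  [base 8] 8^(8 + 1) + 7·8^7 + 7·8^6 + 7·8^5 + 7·8^4 + 7·8^3 + 7·8^2 + 7·8 + 7  →[8↦9]→  9^(9 + 1) + 7·9^7 + 7·9^6 + 7·9^5 + 7·9^4 + 7·9^3 + 7·9^2 + 7·9 + 7 = 3524450281  −1 ⇒ G_7=3524450280
G_7=3524450280  [base 9] 9^(9 + 1) + 7·9^7 + 7·9^6 + 7·9^5 + 7·9^4 + 7·9^3 + 7·9^2 + 7·9 + 6  →[9↦10]→  10^(10 + 1) + 7·10^7 + 7·10^6 + 7·10^5 + 7·10^4 + 7·10^3 + 7·10^2 + 7·10 + 6 = 100077777776  −1 ⇒ G_8=100077777775
G_8=100077777775  [base 10] 10^(10 + 1) + 7·10^7 + 7·10^6 + 7·10^5 + 7·10^4 + 7·10^3 + 7·10^2 + 7·10 + 5  →[10↦11]→  11^(11 + 1) + 7·11^7 + 7·11^6 + 7·11^5 + 7·11^4 + 7·11^3 + 7·11^2 + 7·11 + 5 = 3138578427935  −1 ⇒ G_9=3138578427934

ω^(ω + 1) + ω^7·7 + ω^6·7 + ω^5·7 + ω^4·7 + ω^3·7 + ω^2·7 + ω·7 + 5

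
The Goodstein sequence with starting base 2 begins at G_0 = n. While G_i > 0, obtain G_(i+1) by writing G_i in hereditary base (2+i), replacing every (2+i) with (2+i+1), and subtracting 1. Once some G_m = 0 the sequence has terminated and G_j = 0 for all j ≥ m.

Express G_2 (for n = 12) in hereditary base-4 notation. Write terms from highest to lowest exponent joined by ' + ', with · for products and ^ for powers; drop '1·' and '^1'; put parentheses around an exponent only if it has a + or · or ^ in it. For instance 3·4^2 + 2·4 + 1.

[0] 12 ≡ 2^(2 + 1) + 2^2 (base 2). Lift 3: 108. −1: 107.
[1] 107 ≡ 3^(3 + 1) + 2·3^2 + 2·3 + 2 (base 3). Lift 4: 1066. −1: 1065.
[2] 1065 ≡ 4^(4 + 1) + 2·4^2 + 2·4 + 1 (base 4). Lift 5: 15686. −1: 15685.

4^(4 + 1) + 2·4^2 + 2·4 + 1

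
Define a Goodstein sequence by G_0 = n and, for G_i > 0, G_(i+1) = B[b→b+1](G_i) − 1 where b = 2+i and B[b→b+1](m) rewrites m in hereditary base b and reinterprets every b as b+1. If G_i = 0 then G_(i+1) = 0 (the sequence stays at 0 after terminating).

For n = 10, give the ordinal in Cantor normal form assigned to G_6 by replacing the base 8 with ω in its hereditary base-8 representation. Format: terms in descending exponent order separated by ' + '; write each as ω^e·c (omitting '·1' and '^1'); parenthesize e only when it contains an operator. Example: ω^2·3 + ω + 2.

i=0: 10 = 2^(2 + 1) + 2 (b=2); 2→3: 3^(3 + 1) + 3 = 84; 84−1 = 83
i=1: 83 = 3^(3 + 1) + 2 (b=3); 3→4: 4^(4 + 1) + 2 = 1026; 1026−1 = 1025
i=2: 1025 = 4^(4 + 1) + 1 (b=4); 4→5: 5^(5 + 1) + 1 = 15626; 15626−1 = 15625
i=3: 15625 = 5^(5 + 1) (b=5); 5→6: 6^(6 + 1) = 279936; 279936−1 = 279935
i=4: 279935 = 5·6^6 + 5·6^5 + 5·6^4 + 5·6^3 + 5·6^2 + 5·6 + 5 (b=6); 6→7: 5·7^7 + 5·7^5 + 5·7^4 + 5·7^3 + 5·7^2 + 5·7 + 5 = 4215755; 4215755−1 = 4215754
i=5: 4215754 = 5·7^7 + 5·7^5 + 5·7^4 + 5·7^3 + 5·7^2 + 5·7 + 4 (b=7); 7→8: 5·8^8 + 5·8^5 + 5·8^4 + 5·8^3 + 5·8^2 + 5·8 + 4 = 84073324; 84073324−1 = 84073323

ω^ω·5 + ω^5·5 + ω^4·5 + ω^3·5 + ω^2·5 + ω·5 + 3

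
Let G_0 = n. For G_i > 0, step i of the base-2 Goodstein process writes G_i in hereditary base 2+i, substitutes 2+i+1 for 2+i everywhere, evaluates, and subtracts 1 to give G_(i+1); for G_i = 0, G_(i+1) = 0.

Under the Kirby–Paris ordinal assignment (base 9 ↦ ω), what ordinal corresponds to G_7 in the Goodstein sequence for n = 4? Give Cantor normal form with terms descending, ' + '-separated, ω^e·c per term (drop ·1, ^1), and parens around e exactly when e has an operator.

ω^2·2 + ω + 2

(0) 4|_2 = 2^2 ↦ 3^3|_3 = 27 ⇒ 26
(1) 26|_3 = 2·3^2 + 2·3 + 2 ↦ 2·4^2 + 2·4 + 2|_4 = 42 ⇒ 41
(2) 41|_4 = 2·4^2 + 2·4 + 1 ↦ 2·5^2 + 2·5 + 1|_5 = 61 ⇒ 60
(3) 60|_5 = 2·5^2 + 2·5 ↦ 2·6^2 + 2·6|_6 = 84 ⇒ 83
(4) 83|_6 = 2·6^2 + 6 + 5 ↦ 2·7^2 + 7 + 5|_7 = 110 ⇒ 109
(5) 109|_7 = 2·7^2 + 7 + 4 ↦ 2·8^2 + 8 + 4|_8 = 140 ⇒ 139
(6) 139|_8 = 2·8^2 + 8 + 3 ↦ 2·9^2 + 9 + 3|_9 = 174 ⇒ 173
(7) 173|_9 = 2·9^2 + 9 + 2 ↦ 2·10^2 + 10 + 2|_10 = 212 ⇒ 211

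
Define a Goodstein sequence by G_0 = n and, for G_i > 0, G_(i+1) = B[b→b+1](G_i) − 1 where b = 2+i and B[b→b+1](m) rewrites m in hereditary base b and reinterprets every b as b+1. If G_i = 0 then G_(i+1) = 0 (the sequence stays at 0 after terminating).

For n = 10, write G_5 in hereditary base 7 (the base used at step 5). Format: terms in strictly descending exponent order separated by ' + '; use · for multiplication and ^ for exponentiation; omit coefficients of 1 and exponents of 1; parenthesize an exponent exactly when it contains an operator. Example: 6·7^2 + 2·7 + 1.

5·7^7 + 5·7^5 + 5·7^4 + 5·7^3 + 5·7^2 + 5·7 + 4

G_0 = 10. HB_2(10) = 2^(2 + 1) + 2. Bump = 84. G_1 = 83.
G_1 = 83. HB_3(83) = 3^(3 + 1) + 2. Bump = 1026. G_2 = 1025.
G_2 = 1025. HB_4(1025) = 4^(4 + 1) + 1. Bump = 15626. G_3 = 15625.
G_3 = 15625. HB_5(15625) = 5^(5 + 1). Bump = 279936. G_4 = 279935.
G_4 = 279935. HB_6(279935) = 5·6^6 + 5·6^5 + 5·6^4 + 5·6^3 + 5·6^2 + 5·6 + 5. Bump = 4215755. G_5 = 4215754.
G_5 = 4215754. HB_7(4215754) = 5·7^7 + 5·7^5 + 5·7^4 + 5·7^3 + 5·7^2 + 5·7 + 4. Bump = 84073324. G_6 = 84073323.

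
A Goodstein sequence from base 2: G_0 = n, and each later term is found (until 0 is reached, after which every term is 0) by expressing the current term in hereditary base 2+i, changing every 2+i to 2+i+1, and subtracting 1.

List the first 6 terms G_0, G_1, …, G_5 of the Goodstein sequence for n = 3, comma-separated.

3, 3, 3, 2, 1, 0

G_0 = 3. HB_2(3) = 2 + 1. Bump = 4. G_1 = 3.
G_1 = 3. HB_3(3) = 3. Bump = 4. G_2 = 3.
G_2 = 3. HB_4(3) = 3. Bump = 3. G_3 = 2.
G_3 = 2. HB_5(2) = 2. Bump = 2. G_4 = 1.
G_4 = 1. HB_6(1) = 1. Bump = 1. G_5 = 0.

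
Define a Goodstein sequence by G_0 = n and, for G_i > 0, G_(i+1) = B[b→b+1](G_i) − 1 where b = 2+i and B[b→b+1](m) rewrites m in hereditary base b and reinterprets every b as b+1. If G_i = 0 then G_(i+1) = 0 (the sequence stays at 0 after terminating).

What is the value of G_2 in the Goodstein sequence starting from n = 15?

base 2: 15 = 2^(2 + 1) + 2^2 + 2 + 1; at 3: 3^(3 + 1) + 3^3 + 3 + 1 = 112; next = 111
base 3: 111 = 3^(3 + 1) + 3^3 + 3; at 4: 4^(4 + 1) + 4^4 + 4 = 1284; next = 1283
base 4: 1283 = 4^(4 + 1) + 4^4 + 3; at 5: 5^(5 + 1) + 5^5 + 3 = 18753; next = 18752

1283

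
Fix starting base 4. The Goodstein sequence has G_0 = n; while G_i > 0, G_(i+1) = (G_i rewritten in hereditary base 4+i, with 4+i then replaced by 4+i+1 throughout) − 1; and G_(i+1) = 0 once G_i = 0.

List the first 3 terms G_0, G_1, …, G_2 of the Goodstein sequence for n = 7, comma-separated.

7, 7, 7

step 0: 7 = 4 + 3; sub 5 for 4: 5 + 3; = 8; G_1 = 8−1 = 7
step 1: 7 = 5 + 2; sub 6 for 5: 6 + 2; = 8; G_2 = 8−1 = 7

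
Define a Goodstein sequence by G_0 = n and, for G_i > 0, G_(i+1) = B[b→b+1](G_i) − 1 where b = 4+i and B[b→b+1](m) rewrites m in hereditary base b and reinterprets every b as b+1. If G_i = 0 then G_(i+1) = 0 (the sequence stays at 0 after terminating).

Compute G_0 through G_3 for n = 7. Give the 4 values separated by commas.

i=0: 7 = 4 + 3 (b=4); 4→5: 5 + 3 = 8; 8−1 = 7
i=1: 7 = 5 + 2 (b=5); 5→6: 6 + 2 = 8; 8−1 = 7
i=2: 7 = 6 + 1 (b=6); 6→7: 7 + 1 = 8; 8−1 = 7

7, 7, 7, 7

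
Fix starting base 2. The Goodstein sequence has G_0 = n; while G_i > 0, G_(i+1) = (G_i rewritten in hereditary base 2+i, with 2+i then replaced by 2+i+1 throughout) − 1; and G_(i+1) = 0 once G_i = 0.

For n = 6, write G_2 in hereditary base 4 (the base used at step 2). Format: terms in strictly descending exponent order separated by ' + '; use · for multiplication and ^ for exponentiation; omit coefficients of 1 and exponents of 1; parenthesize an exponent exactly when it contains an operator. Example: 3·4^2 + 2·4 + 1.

base 2: 6 = 2^2 + 2; at 3: 3^3 + 3 = 30; next = 29
base 3: 29 = 3^3 + 2; at 4: 4^4 + 2 = 258; next = 257

4^4 + 1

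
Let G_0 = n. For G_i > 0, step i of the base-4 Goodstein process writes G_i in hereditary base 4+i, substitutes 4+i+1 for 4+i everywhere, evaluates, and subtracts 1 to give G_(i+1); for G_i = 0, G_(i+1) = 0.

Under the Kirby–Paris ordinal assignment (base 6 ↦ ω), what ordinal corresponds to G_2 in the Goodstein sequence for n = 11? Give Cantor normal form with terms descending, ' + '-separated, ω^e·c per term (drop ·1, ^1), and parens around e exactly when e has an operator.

11 —HB4→ 2·4 + 3 —bump→ 2·5 + 3 = 13 —(−1)→ 12
12 —HB5→ 2·5 + 2 —bump→ 2·6 + 2 = 14 —(−1)→ 13

ω·2 + 1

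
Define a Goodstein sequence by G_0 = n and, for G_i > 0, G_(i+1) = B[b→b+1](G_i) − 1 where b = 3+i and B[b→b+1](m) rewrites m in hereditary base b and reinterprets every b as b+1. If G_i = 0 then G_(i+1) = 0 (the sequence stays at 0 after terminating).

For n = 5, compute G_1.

(0) 5|_3 = 3 + 2 ↦ 4 + 2|_4 = 6 ⇒ 5
(1) 5|_4 = 4 + 1 ↦ 5 + 1|_5 = 6 ⇒ 5

5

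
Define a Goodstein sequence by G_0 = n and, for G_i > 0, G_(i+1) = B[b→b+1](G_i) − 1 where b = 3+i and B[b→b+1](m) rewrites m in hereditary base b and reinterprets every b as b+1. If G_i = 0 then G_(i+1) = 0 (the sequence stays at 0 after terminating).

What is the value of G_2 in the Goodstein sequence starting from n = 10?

24

i=0: 10 = 3^2 + 1 (b=3); 3→4: 4^2 + 1 = 17; 17−1 = 16
i=1: 16 = 4^2 (b=4); 4→5: 5^2 = 25; 25−1 = 24
i=2: 24 = 4·5 + 4 (b=5); 5→6: 4·6 + 4 = 28; 28−1 = 27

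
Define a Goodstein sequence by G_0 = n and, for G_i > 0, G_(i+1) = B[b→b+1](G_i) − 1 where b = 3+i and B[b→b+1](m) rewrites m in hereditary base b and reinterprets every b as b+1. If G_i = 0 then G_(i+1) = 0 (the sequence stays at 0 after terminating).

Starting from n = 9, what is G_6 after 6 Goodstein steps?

24

9 —HB3→ 3^2 —bump→ 4^2 = 16 —(−1)→ 15
15 —HB4→ 3·4 + 3 —bump→ 3·5 + 3 = 18 —(−1)→ 17
17 —HB5→ 3·5 + 2 —bump→ 3·6 + 2 = 20 —(−1)→ 19
19 —HB6→ 3·6 + 1 —bump→ 3·7 + 1 = 22 —(−1)→ 21
21 —HB7→ 3·7 —bump→ 3·8 = 24 —(−1)→ 23
23 —HB8→ 2·8 + 7 —bump→ 2·9 + 7 = 25 —(−1)→ 24
24 —HB9→ 2·9 + 6 —bump→ 2·10 + 6 = 26 —(−1)→ 25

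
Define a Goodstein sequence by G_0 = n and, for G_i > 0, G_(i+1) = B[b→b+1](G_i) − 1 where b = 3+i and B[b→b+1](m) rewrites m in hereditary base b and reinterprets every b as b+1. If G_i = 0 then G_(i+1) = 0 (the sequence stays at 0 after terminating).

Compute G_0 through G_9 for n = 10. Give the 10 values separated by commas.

10, 16, 24, 27, 30, 33, 36, 39, 41, 43

G_0=10  [base 3] 3^2 + 1  →[3↦4]→  4^2 + 1 = 17  −1 ⇒ G_1=16
G_1=16  [base 4] 4^2  →[4↦5]→  5^2 = 25  −1 ⇒ G_2=24
G_2=24  [base 5] 4·5 + 4  →[5↦6]→  4·6 + 4 = 28  −1 ⇒ G_3=27
G_3=27  [base 6] 4·6 + 3  →[6↦7]→  4·7 + 3 = 31  −1 ⇒ G_4=30
G_4=30  [base 7] 4·7 + 2  →[7↦8]→  4·8 + 2 = 34  −1 ⇒ G_5=33
G_5=33  [base 8] 4·8 + 1  →[8↦9]→  4·9 + 1 = 37  −1 ⇒ G_6=36
G_6=36  [base 9] 4·9  →[9↦10]→  4·10 = 40  −1 ⇒ G_7=39
G_7=39  [base 10] 3·10 + 9  →[10↦11]→  3·11 + 9 = 42  −1 ⇒ G_8=41
G_8=41  [base 11] 3·11 + 8  →[11↦12]→  3·12 + 8 = 44  −1 ⇒ G_9=43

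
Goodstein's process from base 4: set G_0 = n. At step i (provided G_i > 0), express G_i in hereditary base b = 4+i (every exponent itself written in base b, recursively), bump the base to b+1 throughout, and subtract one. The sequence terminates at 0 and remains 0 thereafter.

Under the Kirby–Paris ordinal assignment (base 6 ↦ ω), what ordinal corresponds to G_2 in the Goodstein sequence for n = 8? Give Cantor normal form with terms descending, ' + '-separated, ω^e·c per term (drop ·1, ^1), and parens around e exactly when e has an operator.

ω + 3

G_0 = 8. HB_4(8) = 2·4. Bump = 10. G_1 = 9.
G_1 = 9. HB_5(9) = 5 + 4. Bump = 10. G_2 = 9.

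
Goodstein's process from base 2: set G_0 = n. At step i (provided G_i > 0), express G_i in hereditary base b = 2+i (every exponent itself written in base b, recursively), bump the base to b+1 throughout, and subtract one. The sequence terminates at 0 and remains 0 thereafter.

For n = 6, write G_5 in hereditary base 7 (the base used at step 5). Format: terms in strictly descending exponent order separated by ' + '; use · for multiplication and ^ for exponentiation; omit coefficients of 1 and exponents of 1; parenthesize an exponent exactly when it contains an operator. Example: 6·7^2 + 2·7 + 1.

base 2: 6 = 2^2 + 2; at 3: 3^3 + 3 = 30; next = 29
base 3: 29 = 3^3 + 2; at 4: 4^4 + 2 = 258; next = 257
base 4: 257 = 4^4 + 1; at 5: 5^5 + 1 = 3126; next = 3125
base 5: 3125 = 5^5; at 6: 6^6 = 46656; next = 46655
base 6: 46655 = 5·6^5 + 5·6^4 + 5·6^3 + 5·6^2 + 5·6 + 5; at 7: 5·7^5 + 5·7^4 + 5·7^3 + 5·7^2 + 5·7 + 5 = 98040; next = 98039
base 7: 98039 = 5·7^5 + 5·7^4 + 5·7^3 + 5·7^2 + 5·7 + 4; at 8: 5·8^5 + 5·8^4 + 5·8^3 + 5·8^2 + 5·8 + 4 = 187244; next = 187243

5·7^5 + 5·7^4 + 5·7^3 + 5·7^2 + 5·7 + 4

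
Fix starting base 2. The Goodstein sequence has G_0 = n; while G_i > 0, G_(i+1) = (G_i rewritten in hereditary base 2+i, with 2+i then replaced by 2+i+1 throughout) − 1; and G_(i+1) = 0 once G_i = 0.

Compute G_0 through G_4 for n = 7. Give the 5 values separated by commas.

i=0: 7 = 2^2 + 2 + 1 (b=2); 2→3: 3^3 + 3 + 1 = 31; 31−1 = 30
i=1: 30 = 3^3 + 3 (b=3); 3→4: 4^4 + 4 = 260; 260−1 = 259
i=2: 259 = 4^4 + 3 (b=4); 4→5: 5^5 + 3 = 3128; 3128−1 = 3127
i=3: 3127 = 5^5 + 2 (b=5); 5→6: 6^6 + 2 = 46658; 46658−1 = 46657

7, 30, 259, 3127, 46657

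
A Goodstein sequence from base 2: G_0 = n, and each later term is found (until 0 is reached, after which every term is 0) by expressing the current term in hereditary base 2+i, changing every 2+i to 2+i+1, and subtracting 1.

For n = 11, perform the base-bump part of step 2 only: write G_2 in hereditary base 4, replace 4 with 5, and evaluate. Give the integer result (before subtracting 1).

step 0: 11 = 2^(2 + 1) + 2 + 1; sub 3 for 2: 3^(3 + 1) + 3 + 1; = 85; G_1 = 85−1 = 84
step 1: 84 = 3^(3 + 1) + 3; sub 4 for 3: 4^(4 + 1) + 4; = 1028; G_2 = 1028−1 = 1027
step 2: 1027 = 4^(4 + 1) + 3; sub 5 for 4: 5^(5 + 1) + 3; = 15628; G_3 = 15628−1 = 15627

15628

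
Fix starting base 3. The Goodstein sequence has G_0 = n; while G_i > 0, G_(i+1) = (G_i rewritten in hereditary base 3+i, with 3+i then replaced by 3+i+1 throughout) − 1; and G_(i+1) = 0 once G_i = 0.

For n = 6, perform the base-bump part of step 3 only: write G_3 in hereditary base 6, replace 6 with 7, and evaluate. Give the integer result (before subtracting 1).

8

i=0: 6 = 2·3 (b=3); 3→4: 2·4 = 8; 8−1 = 7
i=1: 7 = 4 + 3 (b=4); 4→5: 5 + 3 = 8; 8−1 = 7
i=2: 7 = 5 + 2 (b=5); 5→6: 6 + 2 = 8; 8−1 = 7
i=3: 7 = 6 + 1 (b=6); 6→7: 7 + 1 = 8; 8−1 = 7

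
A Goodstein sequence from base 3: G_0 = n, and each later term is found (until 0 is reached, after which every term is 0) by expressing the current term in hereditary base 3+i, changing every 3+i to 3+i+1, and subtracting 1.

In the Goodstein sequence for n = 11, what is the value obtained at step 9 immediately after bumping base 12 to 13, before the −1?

[0] 11 ≡ 3^2 + 2 (base 3). Lift 4: 18. −1: 17.
[1] 17 ≡ 4^2 + 1 (base 4). Lift 5: 26. −1: 25.
[2] 25 ≡ 5^2 (base 5). Lift 6: 36. −1: 35.
[3] 35 ≡ 5·6 + 5 (base 6). Lift 7: 40. −1: 39.
[4] 39 ≡ 5·7 + 4 (base 7). Lift 8: 44. −1: 43.
[5] 43 ≡ 5·8 + 3 (base 8). Lift 9: 48. −1: 47.
[6] 47 ≡ 5·9 + 2 (base 9). Lift 10: 52. −1: 51.
[7] 51 ≡ 5·10 + 1 (base 10). Lift 11: 56. −1: 55.
[8] 55 ≡ 5·11 (base 11). Lift 12: 60. −1: 59.

63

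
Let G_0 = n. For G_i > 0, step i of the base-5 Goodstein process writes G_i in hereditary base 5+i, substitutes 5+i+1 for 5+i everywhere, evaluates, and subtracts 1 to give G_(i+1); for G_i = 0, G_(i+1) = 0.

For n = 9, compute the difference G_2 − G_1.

0

[0] 9 ≡ 5 + 4 (base 5). Lift 6: 10. −1: 9.
[1] 9 ≡ 6 + 3 (base 6). Lift 7: 10. −1: 9.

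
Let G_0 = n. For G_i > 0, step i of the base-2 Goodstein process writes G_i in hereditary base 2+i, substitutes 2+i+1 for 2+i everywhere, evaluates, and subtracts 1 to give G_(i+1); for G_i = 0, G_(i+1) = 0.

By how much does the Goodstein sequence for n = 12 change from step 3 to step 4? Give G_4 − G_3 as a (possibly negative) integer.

i=0: 12 = 2^(2 + 1) + 2^2 (b=2); 2→3: 3^(3 + 1) + 3^3 = 108; 108−1 = 107
i=1: 107 = 3^(3 + 1) + 2·3^2 + 2·3 + 2 (b=3); 3→4: 4^(4 + 1) + 2·4^2 + 2·4 + 2 = 1066; 1066−1 = 1065
i=2: 1065 = 4^(4 + 1) + 2·4^2 + 2·4 + 1 (b=4); 4→5: 5^(5 + 1) + 2·5^2 + 2·5 + 1 = 15686; 15686−1 = 15685
i=3: 15685 = 5^(5 + 1) + 2·5^2 + 2·5 (b=5); 5→6: 6^(6 + 1) + 2·6^2 + 2·6 = 280020; 280020−1 = 280019

264334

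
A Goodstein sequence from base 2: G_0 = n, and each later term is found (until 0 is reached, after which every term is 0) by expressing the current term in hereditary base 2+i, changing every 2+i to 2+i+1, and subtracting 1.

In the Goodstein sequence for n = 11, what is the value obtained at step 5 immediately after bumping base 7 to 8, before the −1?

base 2: 11 = 2^(2 + 1) + 2 + 1; at 3: 3^(3 + 1) + 3 + 1 = 85; next = 84
base 3: 84 = 3^(3 + 1) + 3; at 4: 4^(4 + 1) + 4 = 1028; next = 1027
base 4: 1027 = 4^(4 + 1) + 3; at 5: 5^(5 + 1) + 3 = 15628; next = 15627
base 5: 15627 = 5^(5 + 1) + 2; at 6: 6^(6 + 1) + 2 = 279938; next = 279937
base 6: 279937 = 6^(6 + 1) + 1; at 7: 7^(7 + 1) + 1 = 5764802; next = 5764801

134217728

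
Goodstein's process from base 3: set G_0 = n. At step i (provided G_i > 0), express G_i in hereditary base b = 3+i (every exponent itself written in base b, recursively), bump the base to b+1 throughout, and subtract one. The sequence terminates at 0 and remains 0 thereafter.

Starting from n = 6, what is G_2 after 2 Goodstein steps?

base 3: 6 = 2·3; at 4: 2·4 = 8; next = 7
base 4: 7 = 4 + 3; at 5: 5 + 3 = 8; next = 7
base 5: 7 = 5 + 2; at 6: 6 + 2 = 8; next = 7

7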